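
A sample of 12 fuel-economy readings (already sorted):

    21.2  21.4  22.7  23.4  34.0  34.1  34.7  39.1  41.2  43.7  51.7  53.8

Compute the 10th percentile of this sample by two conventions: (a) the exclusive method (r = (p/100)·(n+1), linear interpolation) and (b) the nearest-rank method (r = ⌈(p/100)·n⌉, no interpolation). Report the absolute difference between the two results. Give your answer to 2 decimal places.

0.14

n = 12.
(a) r = 1.3; between ranks 1 (21.2) and 2 (21.4): 21.26.
(b) the nearest-rank method: rank 2 → 21.4.
|21.26 − 21.4| = 0.14.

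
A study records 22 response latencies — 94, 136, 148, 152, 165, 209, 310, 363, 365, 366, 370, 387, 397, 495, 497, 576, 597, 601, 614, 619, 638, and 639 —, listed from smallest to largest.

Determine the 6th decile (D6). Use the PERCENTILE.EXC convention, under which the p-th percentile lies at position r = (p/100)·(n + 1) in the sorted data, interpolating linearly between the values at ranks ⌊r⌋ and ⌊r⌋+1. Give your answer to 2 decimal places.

475.40

n = 22.
r = (60/100)·(22 + 1) = 13.8.
Rank 13 is 397 and rank 14 is 495.
Interpolate: 397 + 0.8·(495 − 397) = 397 + 0.8·98 = 475.4.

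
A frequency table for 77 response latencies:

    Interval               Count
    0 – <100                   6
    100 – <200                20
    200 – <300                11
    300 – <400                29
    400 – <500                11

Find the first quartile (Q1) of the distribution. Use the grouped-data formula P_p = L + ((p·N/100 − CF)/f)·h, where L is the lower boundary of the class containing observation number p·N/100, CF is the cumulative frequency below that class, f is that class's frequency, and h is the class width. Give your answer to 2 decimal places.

N = 77; target position k = 25/100 · 77 = 19.25.
Cumulative frequencies: 6, 26, 37, 66, 77.
Observation 19.25 falls in the class 100 – <200.
L = 100, CF = 6, f = 20, h = 100.
P25 = 100 + ((19.25 − 6)/20)·100 = 100 + 66.25 = 166.25.

166.25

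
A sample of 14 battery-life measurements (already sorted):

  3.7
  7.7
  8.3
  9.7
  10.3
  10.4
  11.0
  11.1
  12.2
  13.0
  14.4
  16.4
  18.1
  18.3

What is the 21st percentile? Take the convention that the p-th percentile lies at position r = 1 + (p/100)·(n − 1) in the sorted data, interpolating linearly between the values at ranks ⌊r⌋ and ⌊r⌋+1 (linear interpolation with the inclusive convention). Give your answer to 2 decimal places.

n = 14.
r = 1 + (21/100)·(14 − 1) = 1 + 2.73 = 3.73.
Rank 3 is 8.3 and rank 4 is 9.7.
Interpolate: 8.3 + 0.73·(9.7 − 8.3) = 8.3 + 0.73·1.4 = 9.322.

9.32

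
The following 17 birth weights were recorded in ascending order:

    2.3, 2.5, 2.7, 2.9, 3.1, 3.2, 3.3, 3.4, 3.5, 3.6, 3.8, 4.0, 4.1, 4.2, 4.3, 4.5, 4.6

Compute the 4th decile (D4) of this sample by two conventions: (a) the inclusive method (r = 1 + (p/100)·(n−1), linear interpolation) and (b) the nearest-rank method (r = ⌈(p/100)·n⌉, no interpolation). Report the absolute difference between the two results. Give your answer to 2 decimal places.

n = 17.
(a) r = 7.4; between ranks 7 (3.3) and 8 (3.4): 3.34.
(b) the nearest-rank method: rank 7 → 3.3.
|3.34 − 3.3| = 0.04.

0.04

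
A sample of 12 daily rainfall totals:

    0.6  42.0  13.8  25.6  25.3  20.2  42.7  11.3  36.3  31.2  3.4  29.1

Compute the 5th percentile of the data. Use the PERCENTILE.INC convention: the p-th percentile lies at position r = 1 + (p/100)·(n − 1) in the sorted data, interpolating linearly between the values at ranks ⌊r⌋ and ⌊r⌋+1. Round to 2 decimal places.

Sorted: 0.6, 3.4, 11.3, 13.8, 20.2, 25.3, 25.6, 29.1, 31.2, 36.3, 42.0, 42.7.
n = 12.
r = 1 + (5/100)·(12 − 1) = 1 + 0.55 = 1.55.
Rank 1 is 0.6 and rank 2 is 3.4.
Interpolate: 0.6 + 0.55·(3.4 − 0.6) = 0.6 + 0.55·2.8 = 2.14.

2.14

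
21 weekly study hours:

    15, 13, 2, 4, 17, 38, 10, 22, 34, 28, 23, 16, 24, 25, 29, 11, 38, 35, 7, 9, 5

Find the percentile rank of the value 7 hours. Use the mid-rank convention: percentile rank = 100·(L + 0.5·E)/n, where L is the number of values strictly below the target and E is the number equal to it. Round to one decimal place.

Sorted: 2, 4, 5, 7, 9, 10, 11, 13, 15, 16, 17, 22, 23, 24, 25, 28, 29, 34, 35, 38, 38.
Count below 7: L = 3; count equal: E = 1; n = 21.
Percentile rank = 100·(3 + 0.5·1)/21 = 100·3.5/21 = 16.67.

16.7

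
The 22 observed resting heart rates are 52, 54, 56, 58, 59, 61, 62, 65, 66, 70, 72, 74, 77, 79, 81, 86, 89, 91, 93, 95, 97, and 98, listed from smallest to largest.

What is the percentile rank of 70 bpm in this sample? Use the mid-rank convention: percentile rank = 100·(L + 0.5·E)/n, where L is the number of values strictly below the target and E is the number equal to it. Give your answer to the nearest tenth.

Count below 70: L = 9; count equal: E = 1; n = 22.
Percentile rank = 100·(9 + 0.5·1)/22 = 100·9.5/22 = 43.18.

43.2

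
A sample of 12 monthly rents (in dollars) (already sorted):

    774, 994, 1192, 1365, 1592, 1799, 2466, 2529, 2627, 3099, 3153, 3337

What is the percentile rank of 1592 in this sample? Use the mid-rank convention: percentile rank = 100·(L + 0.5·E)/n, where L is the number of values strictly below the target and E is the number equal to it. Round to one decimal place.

37.5

Count below 1592: L = 4; count equal: E = 1; n = 12.
Percentile rank = 100·(4 + 0.5·1)/12 = 100·4.5/12 = 37.5.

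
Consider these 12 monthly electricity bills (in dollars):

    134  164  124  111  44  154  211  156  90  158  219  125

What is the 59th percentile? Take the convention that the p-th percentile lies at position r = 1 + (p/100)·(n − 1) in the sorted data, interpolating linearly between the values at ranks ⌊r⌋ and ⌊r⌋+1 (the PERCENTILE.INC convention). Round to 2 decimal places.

154.98

Sorted: 44, 90, 111, 124, 125, 134, 154, 156, 158, 164, 211, 219.
n = 12.
r = 1 + (59/100)·(12 − 1) = 1 + 6.49 = 7.49.
Rank 7 is 154 and rank 8 is 156.
Interpolate: 154 + 0.49·(156 − 154) = 154 + 0.49·2 = 154.98.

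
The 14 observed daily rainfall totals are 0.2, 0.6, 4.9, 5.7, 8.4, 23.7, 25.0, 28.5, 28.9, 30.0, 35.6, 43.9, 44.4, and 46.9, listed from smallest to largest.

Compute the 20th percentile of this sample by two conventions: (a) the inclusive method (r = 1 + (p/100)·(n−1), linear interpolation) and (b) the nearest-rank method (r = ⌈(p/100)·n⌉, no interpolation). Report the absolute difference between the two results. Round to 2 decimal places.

n = 14.
(a) r = 3.6; between ranks 3 (4.9) and 4 (5.7): 5.38.
(b) the nearest-rank method: rank 3 → 4.9.
|5.38 − 4.9| = 0.48.

0.48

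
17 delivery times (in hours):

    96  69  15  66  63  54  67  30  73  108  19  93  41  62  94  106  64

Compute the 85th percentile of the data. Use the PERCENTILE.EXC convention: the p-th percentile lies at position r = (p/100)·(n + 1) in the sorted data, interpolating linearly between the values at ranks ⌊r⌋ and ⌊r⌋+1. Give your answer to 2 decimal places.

Sorted: 15, 19, 30, 41, 54, 62, 63, 64, 66, 67, 69, 73, 93, 94, 96, 106, 108.
n = 17.
r = (85/100)·(17 + 1) = 15.3.
Rank 15 is 96 and rank 16 is 106.
Interpolate: 96 + 0.3·(106 − 96) = 96 + 0.3·10 = 99.

99.00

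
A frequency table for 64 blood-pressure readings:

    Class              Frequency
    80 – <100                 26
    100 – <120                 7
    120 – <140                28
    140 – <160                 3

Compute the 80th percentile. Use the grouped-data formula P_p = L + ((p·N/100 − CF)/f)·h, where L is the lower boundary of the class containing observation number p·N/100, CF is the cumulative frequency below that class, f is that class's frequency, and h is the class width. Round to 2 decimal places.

N = 64; target position k = 80/100 · 64 = 51.2.
Cumulative frequencies: 26, 33, 61, 64.
Observation 51.2 falls in the class 120 – <140.
L = 120, CF = 33, f = 28, h = 20.
P80 = 120 + ((51.2 − 33)/28)·20 = 120 + 13 = 133.

133.00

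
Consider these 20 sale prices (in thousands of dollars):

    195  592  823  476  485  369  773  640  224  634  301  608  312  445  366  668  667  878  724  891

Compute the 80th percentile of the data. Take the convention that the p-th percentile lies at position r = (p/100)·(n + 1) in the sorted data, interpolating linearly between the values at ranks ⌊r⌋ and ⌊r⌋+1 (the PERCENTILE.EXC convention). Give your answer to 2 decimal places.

Sorted: 195, 224, 301, 312, 366, 369, 445, 476, 485, 592, 608, 634, 640, 667, 668, 724, 773, 823, 878, 891.
n = 20.
r = (80/100)·(20 + 1) = 16.8.
Rank 16 is 724 and rank 17 is 773.
Interpolate: 724 + 0.8·(773 − 724) = 724 + 0.8·49 = 763.2.

763.20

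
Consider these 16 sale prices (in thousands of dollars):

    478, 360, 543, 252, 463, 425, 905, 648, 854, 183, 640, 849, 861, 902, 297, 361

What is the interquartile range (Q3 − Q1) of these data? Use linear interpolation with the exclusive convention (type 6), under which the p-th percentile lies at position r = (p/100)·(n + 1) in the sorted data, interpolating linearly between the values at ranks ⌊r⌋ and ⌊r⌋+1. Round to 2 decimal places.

Sorted: 183, 252, 297, 360, 361, 425, 463, 478, 543, 640, 648, 849, 854, 861, 902, 905.
n = 16.
P25: r = 4.25; ranks 4–5 are 360, 361; interpolating gives 360.25.
P75: r = 12.75; ranks 12–13 are 849, 854; interpolating gives 852.75.
Difference: 852.75 − 360.25 = 492.5.

492.50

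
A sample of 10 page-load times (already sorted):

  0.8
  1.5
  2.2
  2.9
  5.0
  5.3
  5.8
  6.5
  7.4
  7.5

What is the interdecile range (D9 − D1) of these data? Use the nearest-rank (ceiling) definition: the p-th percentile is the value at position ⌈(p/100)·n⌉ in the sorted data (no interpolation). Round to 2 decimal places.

n = 10.
P10: rank ⌈10/100·10⌉ = 1 → 0.8.
P90: rank ⌈90/100·10⌉ = 9 → 7.4.
Difference: 7.4 − 0.8 = 6.6.

6.60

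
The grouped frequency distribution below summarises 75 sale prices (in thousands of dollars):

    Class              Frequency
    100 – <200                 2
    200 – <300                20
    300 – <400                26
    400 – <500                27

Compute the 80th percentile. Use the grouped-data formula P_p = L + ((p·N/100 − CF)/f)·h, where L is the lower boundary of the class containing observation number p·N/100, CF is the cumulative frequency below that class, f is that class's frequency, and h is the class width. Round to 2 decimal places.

444.44

N = 75; target position k = 80/100 · 75 = 60.
Cumulative frequencies: 2, 22, 48, 75.
Observation 60 falls in the class 400 – <500.
L = 400, CF = 48, f = 27, h = 100.
P80 = 400 + ((60 − 48)/27)·100 = 400 + 44.4444 = 444.444.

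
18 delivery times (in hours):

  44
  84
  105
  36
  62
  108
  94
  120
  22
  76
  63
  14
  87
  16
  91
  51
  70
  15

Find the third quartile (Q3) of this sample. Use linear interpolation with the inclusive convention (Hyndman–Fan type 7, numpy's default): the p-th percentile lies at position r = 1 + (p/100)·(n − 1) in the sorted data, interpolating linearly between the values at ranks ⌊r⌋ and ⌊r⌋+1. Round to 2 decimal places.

90.00

Sorted: 14, 15, 16, 22, 36, 44, 51, 62, 63, 70, 76, 84, 87, 91, 94, 105, 108, 120.
n = 18.
r = 1 + (75/100)·(18 − 1) = 1 + 12.75 = 13.75.
Rank 13 is 87 and rank 14 is 91.
Interpolate: 87 + 0.75·(91 − 87) = 87 + 0.75·4 = 90.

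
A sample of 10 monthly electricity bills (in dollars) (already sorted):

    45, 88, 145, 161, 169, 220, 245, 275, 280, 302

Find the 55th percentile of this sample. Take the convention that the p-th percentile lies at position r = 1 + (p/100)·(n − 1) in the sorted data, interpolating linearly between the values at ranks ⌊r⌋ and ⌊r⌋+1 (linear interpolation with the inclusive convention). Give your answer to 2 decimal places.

217.45

n = 10.
r = 1 + (55/100)·(10 − 1) = 1 + 4.95 = 5.95.
Rank 5 is 169 and rank 6 is 220.
Interpolate: 169 + 0.95·(220 − 169) = 169 + 0.95·51 = 217.45.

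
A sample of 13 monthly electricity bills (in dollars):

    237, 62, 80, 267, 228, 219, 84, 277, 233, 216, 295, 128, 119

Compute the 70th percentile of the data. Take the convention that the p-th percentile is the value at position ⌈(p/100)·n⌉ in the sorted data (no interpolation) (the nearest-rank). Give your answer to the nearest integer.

237

Sorted: 62, 80, 84, 119, 128, 216, 219, 228, 233, 237, 267, 277, 295.
n = 13.
Position = ⌈70/100 · 13⌉ = ⌈9.1⌉ = 10.
The value at rank 10 is 237.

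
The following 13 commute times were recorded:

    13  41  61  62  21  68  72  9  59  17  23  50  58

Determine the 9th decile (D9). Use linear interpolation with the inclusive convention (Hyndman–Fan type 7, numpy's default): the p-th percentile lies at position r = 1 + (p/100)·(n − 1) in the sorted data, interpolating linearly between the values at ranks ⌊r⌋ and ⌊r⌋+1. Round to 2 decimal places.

Sorted: 9, 13, 17, 21, 23, 41, 50, 58, 59, 61, 62, 68, 72.
n = 13.
r = 1 + (90/100)·(13 − 1) = 1 + 10.8 = 11.8.
Rank 11 is 62 and rank 12 is 68.
Interpolate: 62 + 0.8·(68 − 62) = 62 + 0.8·6 = 66.8.

66.80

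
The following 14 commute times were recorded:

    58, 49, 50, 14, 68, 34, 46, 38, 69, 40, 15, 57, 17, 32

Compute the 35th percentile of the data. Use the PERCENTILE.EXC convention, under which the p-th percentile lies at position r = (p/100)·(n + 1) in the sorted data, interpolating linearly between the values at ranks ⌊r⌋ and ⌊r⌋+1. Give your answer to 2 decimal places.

Sorted: 14, 15, 17, 32, 34, 38, 40, 46, 49, 50, 57, 58, 68, 69.
n = 14.
r = (35/100)·(14 + 1) = 5.25.
Rank 5 is 34 and rank 6 is 38.
Interpolate: 34 + 0.25·(38 − 34) = 34 + 0.25·4 = 35.

35.00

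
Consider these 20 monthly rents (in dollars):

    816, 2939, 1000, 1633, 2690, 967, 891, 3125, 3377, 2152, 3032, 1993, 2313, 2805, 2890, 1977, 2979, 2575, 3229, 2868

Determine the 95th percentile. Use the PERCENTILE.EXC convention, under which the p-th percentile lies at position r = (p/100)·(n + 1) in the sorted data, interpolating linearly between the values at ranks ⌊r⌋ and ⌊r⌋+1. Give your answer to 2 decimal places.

3369.60

Sorted: 816, 891, 967, 1000, 1633, 1977, 1993, 2152, 2313, 2575, 2690, 2805, 2868, 2890, 2939, 2979, 3032, 3125, 3229, 3377.
n = 20.
r = (95/100)·(20 + 1) = 19.95.
Rank 19 is 3229 and rank 20 is 3377.
Interpolate: 3229 + 0.95·(3377 − 3229) = 3229 + 0.95·148 = 3369.6.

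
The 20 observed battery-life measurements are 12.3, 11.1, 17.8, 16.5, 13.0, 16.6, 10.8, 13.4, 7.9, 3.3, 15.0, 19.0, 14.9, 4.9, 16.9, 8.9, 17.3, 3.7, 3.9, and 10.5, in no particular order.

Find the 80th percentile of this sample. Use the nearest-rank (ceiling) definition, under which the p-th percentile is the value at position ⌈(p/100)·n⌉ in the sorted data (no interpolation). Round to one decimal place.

Sorted: 3.3, 3.7, 3.9, 4.9, 7.9, 8.9, 10.5, 10.8, 11.1, 12.3, 13.0, 13.4, 14.9, 15.0, 16.5, 16.6, 16.9, 17.3, 17.8, 19.0.
n = 20.
Position = ⌈80/100 · 20⌉ = ⌈16⌉ = 16.
The value at rank 16 is 16.6.

16.6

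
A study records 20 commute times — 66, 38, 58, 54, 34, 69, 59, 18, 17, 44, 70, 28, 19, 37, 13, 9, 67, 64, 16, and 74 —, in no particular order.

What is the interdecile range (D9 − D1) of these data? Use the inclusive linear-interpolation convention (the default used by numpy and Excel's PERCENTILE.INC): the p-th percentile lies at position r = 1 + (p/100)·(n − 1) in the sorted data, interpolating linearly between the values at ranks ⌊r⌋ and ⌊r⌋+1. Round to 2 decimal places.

Sorted: 9, 13, 16, 17, 18, 19, 28, 34, 37, 38, 44, 54, 58, 59, 64, 66, 67, 69, 70, 74.
n = 20.
P10: r = 2.9; ranks 2–3 are 13, 16; interpolating gives 15.7.
P90: r = 18.1; ranks 18–19 are 69, 70; interpolating gives 69.1.
Difference: 69.1 − 15.7 = 53.4.

53.40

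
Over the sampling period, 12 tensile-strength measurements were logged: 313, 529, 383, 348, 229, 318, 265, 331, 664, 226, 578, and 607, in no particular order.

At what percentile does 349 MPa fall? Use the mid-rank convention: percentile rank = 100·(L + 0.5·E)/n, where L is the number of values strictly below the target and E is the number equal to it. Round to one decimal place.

58.3

Sorted: 226, 229, 265, 313, 318, 331, 348, 383, 529, 578, 607, 664.
Count below 349: L = 7; count equal: E = 0; n = 12.
Percentile rank = 100·(7 + 0.5·0)/12 = 100·7/12 = 58.33.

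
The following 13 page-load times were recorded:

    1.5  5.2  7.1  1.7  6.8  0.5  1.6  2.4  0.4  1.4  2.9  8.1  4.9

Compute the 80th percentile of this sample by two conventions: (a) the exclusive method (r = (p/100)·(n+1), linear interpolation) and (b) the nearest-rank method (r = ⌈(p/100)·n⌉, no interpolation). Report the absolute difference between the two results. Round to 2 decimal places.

Sorted: 0.4, 0.5, 1.4, 1.5, 1.6, 1.7, 2.4, 2.9, 4.9, 5.2, 6.8, 7.1, 8.1.
n = 13.
(a) r = 11.2; between ranks 11 (6.8) and 12 (7.1): 6.86.
(b) the nearest-rank method: rank 11 → 6.8.
|6.86 − 6.8| = 0.06.

0.06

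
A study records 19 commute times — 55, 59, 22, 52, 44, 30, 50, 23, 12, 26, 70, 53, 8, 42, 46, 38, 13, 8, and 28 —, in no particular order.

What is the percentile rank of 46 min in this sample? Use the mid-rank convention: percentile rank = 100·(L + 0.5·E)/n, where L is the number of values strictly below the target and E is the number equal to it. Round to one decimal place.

Sorted: 8, 8, 12, 13, 22, 23, 26, 28, 30, 38, 42, 44, 46, 50, 52, 53, 55, 59, 70.
Count below 46: L = 12; count equal: E = 1; n = 19.
Percentile rank = 100·(12 + 0.5·1)/19 = 100·12.5/19 = 65.79.

65.8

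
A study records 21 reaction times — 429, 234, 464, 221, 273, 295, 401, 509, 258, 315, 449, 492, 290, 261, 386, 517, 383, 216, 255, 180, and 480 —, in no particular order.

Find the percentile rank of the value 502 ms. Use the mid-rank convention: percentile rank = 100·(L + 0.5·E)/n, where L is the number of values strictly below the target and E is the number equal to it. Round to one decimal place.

Sorted: 180, 216, 221, 234, 255, 258, 261, 273, 290, 295, 315, 383, 386, 401, 429, 449, 464, 480, 492, 509, 517.
Count below 502: L = 19; count equal: E = 0; n = 21.
Percentile rank = 100·(19 + 0.5·0)/21 = 100·19/21 = 90.48.

90.5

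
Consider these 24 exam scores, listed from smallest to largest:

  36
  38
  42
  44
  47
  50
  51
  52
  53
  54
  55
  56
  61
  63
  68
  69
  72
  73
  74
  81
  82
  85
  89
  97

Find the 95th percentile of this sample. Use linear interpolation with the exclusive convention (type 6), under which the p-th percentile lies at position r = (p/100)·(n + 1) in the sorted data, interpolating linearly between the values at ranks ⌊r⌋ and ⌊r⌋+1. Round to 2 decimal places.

95.00

n = 24.
r = (95/100)·(24 + 1) = 23.75.
Rank 23 is 89 and rank 24 is 97.
Interpolate: 89 + 0.75·(97 − 89) = 89 + 0.75·8 = 95.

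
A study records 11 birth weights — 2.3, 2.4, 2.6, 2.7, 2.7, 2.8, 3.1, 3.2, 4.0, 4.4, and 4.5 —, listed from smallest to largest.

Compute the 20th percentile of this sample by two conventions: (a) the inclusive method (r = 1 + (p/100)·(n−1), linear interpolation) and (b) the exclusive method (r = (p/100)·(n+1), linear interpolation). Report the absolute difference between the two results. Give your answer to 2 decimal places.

0.12

n = 11.
(a) r = 3 → value at rank 3 = 2.6.
(b) r = 2.4; between ranks 2 (2.4) and 3 (2.6): 2.48.
|2.6 − 2.48| = 0.12.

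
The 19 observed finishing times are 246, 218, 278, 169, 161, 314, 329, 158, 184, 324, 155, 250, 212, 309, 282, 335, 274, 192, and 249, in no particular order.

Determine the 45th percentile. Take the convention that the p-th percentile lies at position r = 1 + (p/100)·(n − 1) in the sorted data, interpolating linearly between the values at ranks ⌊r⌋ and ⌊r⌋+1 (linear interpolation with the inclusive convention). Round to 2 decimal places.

Sorted: 155, 158, 161, 169, 184, 192, 212, 218, 246, 249, 250, 274, 278, 282, 309, 314, 324, 329, 335.
n = 19.
r = 1 + (45/100)·(19 − 1) = 1 + 8.1 = 9.1.
Rank 9 is 246 and rank 10 is 249.
Interpolate: 246 + 0.1·(249 − 246) = 246 + 0.1·3 = 246.3.

246.30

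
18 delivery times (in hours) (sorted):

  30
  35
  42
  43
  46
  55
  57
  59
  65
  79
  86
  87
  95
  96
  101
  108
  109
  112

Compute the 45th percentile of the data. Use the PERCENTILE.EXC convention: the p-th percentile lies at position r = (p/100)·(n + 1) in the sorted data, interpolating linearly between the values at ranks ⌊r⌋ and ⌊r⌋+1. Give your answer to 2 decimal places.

n = 18.
r = (45/100)·(18 + 1) = 8.55.
Rank 8 is 59 and rank 9 is 65.
Interpolate: 59 + 0.55·(65 − 59) = 59 + 0.55·6 = 62.3.

62.30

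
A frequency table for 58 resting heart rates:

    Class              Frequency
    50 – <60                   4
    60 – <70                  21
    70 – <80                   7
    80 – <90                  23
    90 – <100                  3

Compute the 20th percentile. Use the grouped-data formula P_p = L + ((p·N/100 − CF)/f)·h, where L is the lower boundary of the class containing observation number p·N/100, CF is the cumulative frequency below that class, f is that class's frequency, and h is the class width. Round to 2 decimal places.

63.62

N = 58; target position k = 20/100 · 58 = 11.6.
Cumulative frequencies: 4, 25, 32, 55, 58.
Observation 11.6 falls in the class 60 – <70.
L = 60, CF = 4, f = 21, h = 10.
P20 = 60 + ((11.6 − 4)/21)·10 = 60 + 3.61905 = 63.619.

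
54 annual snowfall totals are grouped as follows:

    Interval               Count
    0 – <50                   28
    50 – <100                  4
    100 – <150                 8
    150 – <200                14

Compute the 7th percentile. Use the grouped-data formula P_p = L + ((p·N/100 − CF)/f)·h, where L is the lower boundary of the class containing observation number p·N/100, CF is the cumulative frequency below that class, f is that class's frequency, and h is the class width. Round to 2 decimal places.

N = 54; target position k = 7/100 · 54 = 3.78.
Cumulative frequencies: 28, 32, 40, 54.
Observation 3.78 falls in the class 0 – <50.
L = 0, CF = 0, f = 28, h = 50.
P7 = 0 + ((3.78 − 0)/28)·50 = 0 + 6.75 = 6.75.

6.75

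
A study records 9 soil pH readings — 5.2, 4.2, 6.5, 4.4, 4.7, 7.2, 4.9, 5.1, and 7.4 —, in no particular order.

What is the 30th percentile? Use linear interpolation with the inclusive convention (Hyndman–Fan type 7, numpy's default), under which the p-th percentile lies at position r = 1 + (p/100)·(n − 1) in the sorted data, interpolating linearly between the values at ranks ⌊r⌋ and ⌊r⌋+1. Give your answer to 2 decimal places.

Sorted: 4.2, 4.4, 4.7, 4.9, 5.1, 5.2, 6.5, 7.2, 7.4.
n = 9.
r = 1 + (30/100)·(9 − 1) = 1 + 2.4 = 3.4.
Rank 3 is 4.7 and rank 4 is 4.9.
Interpolate: 4.7 + 0.4·(4.9 − 4.7) = 4.7 + 0.4·0.2 = 4.78.

4.78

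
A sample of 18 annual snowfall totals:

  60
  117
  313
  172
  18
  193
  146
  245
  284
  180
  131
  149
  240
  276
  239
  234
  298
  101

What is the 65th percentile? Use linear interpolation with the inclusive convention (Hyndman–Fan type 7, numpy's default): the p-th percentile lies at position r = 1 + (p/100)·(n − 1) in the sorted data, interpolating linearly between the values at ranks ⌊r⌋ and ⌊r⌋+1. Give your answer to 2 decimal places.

239.05

Sorted: 18, 60, 101, 117, 131, 146, 149, 172, 180, 193, 234, 239, 240, 245, 276, 284, 298, 313.
n = 18.
r = 1 + (65/100)·(18 − 1) = 1 + 11.05 = 12.05.
Rank 12 is 239 and rank 13 is 240.
Interpolate: 239 + 0.05·(240 − 239) = 239 + 0.05·1 = 239.05.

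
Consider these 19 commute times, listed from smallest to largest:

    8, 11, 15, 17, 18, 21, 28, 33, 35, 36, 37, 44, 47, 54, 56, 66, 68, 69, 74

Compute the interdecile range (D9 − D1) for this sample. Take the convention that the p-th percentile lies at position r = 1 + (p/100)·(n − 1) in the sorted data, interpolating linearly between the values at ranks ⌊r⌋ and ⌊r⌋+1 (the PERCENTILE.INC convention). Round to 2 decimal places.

54.00

n = 19.
P10: r = 2.8; ranks 2–3 are 11, 15; interpolating gives 14.2.
P90: r = 17.2; ranks 17–18 are 68, 69; interpolating gives 68.2.
Difference: 68.2 − 14.2 = 54.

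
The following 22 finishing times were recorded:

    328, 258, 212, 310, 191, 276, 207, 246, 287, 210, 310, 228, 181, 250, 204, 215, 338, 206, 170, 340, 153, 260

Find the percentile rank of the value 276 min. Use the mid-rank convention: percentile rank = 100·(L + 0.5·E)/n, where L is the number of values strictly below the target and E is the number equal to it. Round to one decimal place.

70.5

Sorted: 153, 170, 181, 191, 204, 206, 207, 210, 212, 215, 228, 246, 250, 258, 260, 276, 287, 310, 310, 328, 338, 340.
Count below 276: L = 15; count equal: E = 1; n = 22.
Percentile rank = 100·(15 + 0.5·1)/22 = 100·15.5/22 = 70.45.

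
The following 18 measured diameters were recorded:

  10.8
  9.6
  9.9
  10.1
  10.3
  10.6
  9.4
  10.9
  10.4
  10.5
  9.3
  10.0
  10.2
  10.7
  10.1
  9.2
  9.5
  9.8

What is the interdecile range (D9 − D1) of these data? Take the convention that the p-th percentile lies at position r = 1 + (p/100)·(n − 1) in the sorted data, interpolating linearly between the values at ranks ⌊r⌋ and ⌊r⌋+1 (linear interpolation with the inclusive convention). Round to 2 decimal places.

1.36

Sorted: 9.2, 9.3, 9.4, 9.5, 9.6, 9.8, 9.9, 10.0, 10.1, 10.1, 10.2, 10.3, 10.4, 10.5, 10.6, 10.7, 10.8, 10.9.
n = 18.
P10: r = 2.7; ranks 2–3 are 9.3, 9.4; interpolating gives 9.37.
P90: r = 16.3; ranks 16–17 are 10.7, 10.8; interpolating gives 10.73.
Difference: 10.73 − 9.37 = 1.36.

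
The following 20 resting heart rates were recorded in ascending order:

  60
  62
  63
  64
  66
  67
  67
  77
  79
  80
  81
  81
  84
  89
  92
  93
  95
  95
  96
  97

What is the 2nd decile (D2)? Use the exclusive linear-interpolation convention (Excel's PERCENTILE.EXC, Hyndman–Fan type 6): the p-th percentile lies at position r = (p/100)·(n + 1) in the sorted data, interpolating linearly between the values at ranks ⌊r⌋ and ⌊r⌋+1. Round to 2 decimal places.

64.40

n = 20.
r = (20/100)·(20 + 1) = 4.2.
Rank 4 is 64 and rank 5 is 66.
Interpolate: 64 + 0.2·(66 − 64) = 64 + 0.2·2 = 64.4.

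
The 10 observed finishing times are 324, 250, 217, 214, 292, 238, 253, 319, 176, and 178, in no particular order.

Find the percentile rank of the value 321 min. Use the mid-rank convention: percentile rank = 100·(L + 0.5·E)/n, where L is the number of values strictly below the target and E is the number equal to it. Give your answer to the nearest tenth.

Sorted: 176, 178, 214, 217, 238, 250, 253, 292, 319, 324.
Count below 321: L = 9; count equal: E = 0; n = 10.
Percentile rank = 100·(9 + 0.5·0)/10 = 100·9/10 = 90.

90.0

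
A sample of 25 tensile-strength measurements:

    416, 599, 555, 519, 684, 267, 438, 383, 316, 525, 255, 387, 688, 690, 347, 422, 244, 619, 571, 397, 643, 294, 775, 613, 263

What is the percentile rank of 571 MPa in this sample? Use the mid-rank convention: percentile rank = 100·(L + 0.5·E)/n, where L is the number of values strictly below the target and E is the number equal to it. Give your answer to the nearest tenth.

66.0

Sorted: 244, 255, 263, 267, 294, 316, 347, 383, 387, 397, 416, 422, 438, 519, 525, 555, 571, 599, 613, 619, 643, 684, 688, 690, 775.
Count below 571: L = 16; count equal: E = 1; n = 25.
Percentile rank = 100·(16 + 0.5·1)/25 = 100·16.5/25 = 66.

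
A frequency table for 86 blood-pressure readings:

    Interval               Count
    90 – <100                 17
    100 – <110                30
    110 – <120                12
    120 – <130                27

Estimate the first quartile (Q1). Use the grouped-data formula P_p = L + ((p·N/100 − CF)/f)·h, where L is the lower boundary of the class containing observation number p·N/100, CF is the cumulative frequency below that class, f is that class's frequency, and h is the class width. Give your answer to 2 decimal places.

N = 86; target position k = 25/100 · 86 = 21.5.
Cumulative frequencies: 17, 47, 59, 86.
Observation 21.5 falls in the class 100 – <110.
L = 100, CF = 17, f = 30, h = 10.
P25 = 100 + ((21.5 − 17)/30)·10 = 100 + 1.5 = 101.5.

101.50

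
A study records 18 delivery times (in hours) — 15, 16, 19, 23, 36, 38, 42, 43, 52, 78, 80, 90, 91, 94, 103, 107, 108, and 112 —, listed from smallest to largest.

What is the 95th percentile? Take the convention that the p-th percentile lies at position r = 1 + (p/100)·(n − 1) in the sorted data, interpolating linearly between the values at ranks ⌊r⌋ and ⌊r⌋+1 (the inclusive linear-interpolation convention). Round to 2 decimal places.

108.60

n = 18.
r = 1 + (95/100)·(18 − 1) = 1 + 16.15 = 17.15.
Rank 17 is 108 and rank 18 is 112.
Interpolate: 108 + 0.15·(112 − 108) = 108 + 0.15·4 = 108.6.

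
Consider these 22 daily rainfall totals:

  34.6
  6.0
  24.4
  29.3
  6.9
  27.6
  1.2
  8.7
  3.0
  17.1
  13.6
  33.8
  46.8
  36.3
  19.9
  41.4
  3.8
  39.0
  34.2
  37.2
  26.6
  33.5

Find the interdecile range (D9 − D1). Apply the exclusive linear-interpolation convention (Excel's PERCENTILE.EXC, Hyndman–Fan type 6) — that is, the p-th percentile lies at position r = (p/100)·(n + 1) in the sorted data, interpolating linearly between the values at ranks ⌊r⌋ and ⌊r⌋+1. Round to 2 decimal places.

Sorted: 1.2, 3.0, 3.8, 6.0, 6.9, 8.7, 13.6, 17.1, 19.9, 24.4, 26.6, 27.6, 29.3, 33.5, 33.8, 34.2, 34.6, 36.3, 37.2, 39.0, 41.4, 46.8.
n = 22.
P10: r = 2.3; ranks 2–3 are 3.0, 3.8; interpolating gives 3.24.
P90: r = 20.7; ranks 20–21 are 39.0, 41.4; interpolating gives 40.68.
Difference: 40.68 − 3.24 = 37.44.

37.44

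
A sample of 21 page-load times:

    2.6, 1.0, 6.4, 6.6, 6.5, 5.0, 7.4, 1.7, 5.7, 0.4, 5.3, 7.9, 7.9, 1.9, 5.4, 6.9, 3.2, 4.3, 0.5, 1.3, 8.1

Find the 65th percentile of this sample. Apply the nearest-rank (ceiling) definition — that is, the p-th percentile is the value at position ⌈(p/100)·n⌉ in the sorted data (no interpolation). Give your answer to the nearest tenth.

Sorted: 0.4, 0.5, 1.0, 1.3, 1.7, 1.9, 2.6, 3.2, 4.3, 5.0, 5.3, 5.4, 5.7, 6.4, 6.5, 6.6, 6.9, 7.4, 7.9, 7.9, 8.1.
n = 21.
Position = ⌈65/100 · 21⌉ = ⌈13.65⌉ = 14.
The value at rank 14 is 6.4.

6.4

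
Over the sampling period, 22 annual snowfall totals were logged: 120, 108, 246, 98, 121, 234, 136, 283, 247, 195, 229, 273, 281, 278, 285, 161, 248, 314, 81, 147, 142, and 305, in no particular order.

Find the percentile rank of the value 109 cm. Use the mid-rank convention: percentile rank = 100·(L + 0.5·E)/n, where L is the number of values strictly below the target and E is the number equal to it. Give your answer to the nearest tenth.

13.6

Sorted: 81, 98, 108, 120, 121, 136, 142, 147, 161, 195, 229, 234, 246, 247, 248, 273, 278, 281, 283, 285, 305, 314.
Count below 109: L = 3; count equal: E = 0; n = 22.
Percentile rank = 100·(3 + 0.5·0)/22 = 100·3/22 = 13.64.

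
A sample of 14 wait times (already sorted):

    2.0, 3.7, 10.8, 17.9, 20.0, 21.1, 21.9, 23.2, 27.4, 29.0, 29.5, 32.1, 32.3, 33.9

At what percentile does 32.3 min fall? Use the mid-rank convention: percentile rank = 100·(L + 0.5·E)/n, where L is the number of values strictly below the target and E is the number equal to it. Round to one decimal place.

Count below 32.3: L = 12; count equal: E = 1; n = 14.
Percentile rank = 100·(12 + 0.5·1)/14 = 100·12.5/14 = 89.29.

89.3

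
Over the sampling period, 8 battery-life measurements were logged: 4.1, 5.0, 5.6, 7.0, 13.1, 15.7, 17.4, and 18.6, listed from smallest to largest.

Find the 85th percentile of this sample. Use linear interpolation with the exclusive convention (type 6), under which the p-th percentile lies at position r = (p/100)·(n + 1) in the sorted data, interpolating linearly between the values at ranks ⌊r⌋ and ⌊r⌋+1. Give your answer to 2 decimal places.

18.18

n = 8.
r = (85/100)·(8 + 1) = 7.65.
Rank 7 is 17.4 and rank 8 is 18.6.
Interpolate: 17.4 + 0.65·(18.6 − 17.4) = 17.4 + 0.65·1.2 = 18.18.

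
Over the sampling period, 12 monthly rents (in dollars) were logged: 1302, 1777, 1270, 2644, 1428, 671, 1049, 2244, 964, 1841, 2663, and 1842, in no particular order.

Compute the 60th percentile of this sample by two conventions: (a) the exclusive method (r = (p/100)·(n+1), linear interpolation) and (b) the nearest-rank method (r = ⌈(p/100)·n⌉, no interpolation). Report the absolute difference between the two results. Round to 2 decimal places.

12.80

Sorted: 671, 964, 1049, 1270, 1302, 1428, 1777, 1841, 1842, 2244, 2644, 2663.
n = 12.
(a) r = 7.8; between ranks 7 (1777) and 8 (1841): 1828.2.
(b) the nearest-rank method: rank 8 → 1841.
|1828.2 − 1841| = 12.8.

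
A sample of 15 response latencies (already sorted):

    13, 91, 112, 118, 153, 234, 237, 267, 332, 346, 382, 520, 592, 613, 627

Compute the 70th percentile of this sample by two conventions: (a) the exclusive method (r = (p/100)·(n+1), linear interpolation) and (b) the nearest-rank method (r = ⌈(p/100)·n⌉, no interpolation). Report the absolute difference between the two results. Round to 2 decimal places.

27.60

n = 15.
(a) r = 11.2; between ranks 11 (382) and 12 (520): 409.6.
(b) the nearest-rank method: rank 11 → 382.
|409.6 − 382| = 27.6.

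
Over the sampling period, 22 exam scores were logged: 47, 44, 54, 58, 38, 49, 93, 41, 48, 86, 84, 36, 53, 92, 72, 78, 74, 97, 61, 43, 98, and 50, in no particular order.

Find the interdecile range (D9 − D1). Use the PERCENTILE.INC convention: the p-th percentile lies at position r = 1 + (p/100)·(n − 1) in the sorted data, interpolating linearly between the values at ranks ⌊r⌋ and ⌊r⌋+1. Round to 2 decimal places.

51.70

Sorted: 36, 38, 41, 43, 44, 47, 48, 49, 50, 53, 54, 58, 61, 72, 74, 78, 84, 86, 92, 93, 97, 98.
n = 22.
P10: r = 3.1; ranks 3–4 are 41, 43; interpolating gives 41.2.
P90: r = 19.9; ranks 19–20 are 92, 93; interpolating gives 92.9.
Difference: 92.9 − 41.2 = 51.7.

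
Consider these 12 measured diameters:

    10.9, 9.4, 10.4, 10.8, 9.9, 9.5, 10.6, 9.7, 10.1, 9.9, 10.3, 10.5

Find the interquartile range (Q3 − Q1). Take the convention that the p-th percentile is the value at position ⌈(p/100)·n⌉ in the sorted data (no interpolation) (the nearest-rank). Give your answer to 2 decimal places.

Sorted: 9.4, 9.5, 9.7, 9.9, 9.9, 10.1, 10.3, 10.4, 10.5, 10.6, 10.8, 10.9.
n = 12.
P25: rank ⌈25/100·12⌉ = 3 → 9.7.
P75: rank ⌈75/100·12⌉ = 9 → 10.5.
Difference: 10.5 − 9.7 = 0.8.

0.80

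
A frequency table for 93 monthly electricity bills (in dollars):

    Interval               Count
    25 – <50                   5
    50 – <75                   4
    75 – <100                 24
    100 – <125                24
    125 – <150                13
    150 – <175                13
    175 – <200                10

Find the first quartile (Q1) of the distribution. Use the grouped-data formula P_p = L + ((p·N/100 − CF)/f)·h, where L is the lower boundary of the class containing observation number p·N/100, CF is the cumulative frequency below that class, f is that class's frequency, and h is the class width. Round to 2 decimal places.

89.84

N = 93; target position k = 25/100 · 93 = 23.25.
Cumulative frequencies: 5, 9, 33, 57, 70, 83, 93.
Observation 23.25 falls in the class 75 – <100.
L = 75, CF = 9, f = 24, h = 25.
P25 = 75 + ((23.25 − 9)/24)·25 = 75 + 14.8438 = 89.8438.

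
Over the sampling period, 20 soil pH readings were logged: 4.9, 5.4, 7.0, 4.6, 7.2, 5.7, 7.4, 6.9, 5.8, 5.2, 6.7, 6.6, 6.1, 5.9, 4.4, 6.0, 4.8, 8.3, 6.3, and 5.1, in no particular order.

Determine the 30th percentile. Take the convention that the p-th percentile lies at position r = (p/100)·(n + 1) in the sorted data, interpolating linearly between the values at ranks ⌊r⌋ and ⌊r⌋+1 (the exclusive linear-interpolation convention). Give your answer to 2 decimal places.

5.26

Sorted: 4.4, 4.6, 4.8, 4.9, 5.1, 5.2, 5.4, 5.7, 5.8, 5.9, 6.0, 6.1, 6.3, 6.6, 6.7, 6.9, 7.0, 7.2, 7.4, 8.3.
n = 20.
r = (30/100)·(20 + 1) = 6.3.
Rank 6 is 5.2 and rank 7 is 5.4.
Interpolate: 5.2 + 0.3·(5.4 − 5.2) = 5.2 + 0.3·0.2 = 5.26.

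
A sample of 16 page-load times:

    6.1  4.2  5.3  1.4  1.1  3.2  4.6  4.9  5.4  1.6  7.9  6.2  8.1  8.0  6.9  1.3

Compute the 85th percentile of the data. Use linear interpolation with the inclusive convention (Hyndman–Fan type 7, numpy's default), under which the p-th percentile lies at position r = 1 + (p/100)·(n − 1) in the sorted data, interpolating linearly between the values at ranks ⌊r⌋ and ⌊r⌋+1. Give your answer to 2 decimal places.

7.65

Sorted: 1.1, 1.3, 1.4, 1.6, 3.2, 4.2, 4.6, 4.9, 5.3, 5.4, 6.1, 6.2, 6.9, 7.9, 8.0, 8.1.
n = 16.
r = 1 + (85/100)·(16 − 1) = 1 + 12.75 = 13.75.
Rank 13 is 6.9 and rank 14 is 7.9.
Interpolate: 6.9 + 0.75·(7.9 − 6.9) = 6.9 + 0.75·1 = 7.65.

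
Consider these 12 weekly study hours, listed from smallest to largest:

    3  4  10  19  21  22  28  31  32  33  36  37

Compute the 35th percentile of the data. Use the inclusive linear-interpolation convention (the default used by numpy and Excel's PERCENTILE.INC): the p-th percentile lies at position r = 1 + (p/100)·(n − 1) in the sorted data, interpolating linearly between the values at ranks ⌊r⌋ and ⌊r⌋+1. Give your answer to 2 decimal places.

n = 12.
r = 1 + (35/100)·(12 − 1) = 1 + 3.85 = 4.85.
Rank 4 is 19 and rank 5 is 21.
Interpolate: 19 + 0.85·(21 − 19) = 19 + 0.85·2 = 20.7.

20.70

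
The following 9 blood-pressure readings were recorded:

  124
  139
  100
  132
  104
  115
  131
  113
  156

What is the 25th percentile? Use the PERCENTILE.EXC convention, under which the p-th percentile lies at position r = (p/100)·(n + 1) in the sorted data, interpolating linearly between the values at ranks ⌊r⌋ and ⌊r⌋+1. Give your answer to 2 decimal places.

108.50

Sorted: 100, 104, 113, 115, 124, 131, 132, 139, 156.
n = 9.
r = (25/100)·(9 + 1) = 2.5.
Rank 2 is 104 and rank 3 is 113.
Interpolate: 104 + 0.5·(113 − 104) = 104 + 0.5·9 = 108.5.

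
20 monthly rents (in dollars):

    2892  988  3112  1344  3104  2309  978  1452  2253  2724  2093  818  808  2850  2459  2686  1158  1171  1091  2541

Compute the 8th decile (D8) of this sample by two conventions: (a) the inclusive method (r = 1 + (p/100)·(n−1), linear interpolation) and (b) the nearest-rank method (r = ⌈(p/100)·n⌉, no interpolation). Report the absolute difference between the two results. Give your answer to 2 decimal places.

25.20

Sorted: 808, 818, 978, 988, 1091, 1158, 1171, 1344, 1452, 2093, 2253, 2309, 2459, 2541, 2686, 2724, 2850, 2892, 3104, 3112.
n = 20.
(a) r = 16.2; between ranks 16 (2724) and 17 (2850): 2749.2.
(b) the nearest-rank method: rank 16 → 2724.
|2749.2 − 2724| = 25.2.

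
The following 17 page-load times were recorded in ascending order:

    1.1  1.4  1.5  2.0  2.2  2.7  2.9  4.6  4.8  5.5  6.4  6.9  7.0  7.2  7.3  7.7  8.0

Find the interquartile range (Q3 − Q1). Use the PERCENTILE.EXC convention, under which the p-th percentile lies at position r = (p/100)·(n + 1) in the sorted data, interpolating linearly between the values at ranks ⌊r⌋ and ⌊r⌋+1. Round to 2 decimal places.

5.00

n = 17.
P25: r = 4.5; ranks 4–5 are 2.0, 2.2; interpolating gives 2.1.
P75: r = 13.5; ranks 13–14 are 7.0, 7.2; interpolating gives 7.1.
Difference: 7.1 − 2.1 = 5.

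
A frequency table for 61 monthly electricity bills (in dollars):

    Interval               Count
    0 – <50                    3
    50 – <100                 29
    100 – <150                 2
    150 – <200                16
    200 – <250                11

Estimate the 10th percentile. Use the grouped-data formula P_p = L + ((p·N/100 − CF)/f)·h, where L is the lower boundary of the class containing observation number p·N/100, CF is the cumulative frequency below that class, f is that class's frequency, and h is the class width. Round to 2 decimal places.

N = 61; target position k = 10/100 · 61 = 6.1.
Cumulative frequencies: 3, 32, 34, 50, 61.
Observation 6.1 falls in the class 50 – <100.
L = 50, CF = 3, f = 29, h = 50.
P10 = 50 + ((6.1 − 3)/29)·50 = 50 + 5.34483 = 55.3448.

55.34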